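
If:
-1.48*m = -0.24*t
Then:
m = 0.162162162162162*t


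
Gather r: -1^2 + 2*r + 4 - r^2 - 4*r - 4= -r^2 - 2*r - 1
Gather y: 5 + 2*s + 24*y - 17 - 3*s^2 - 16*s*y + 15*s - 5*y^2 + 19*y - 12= -3*s^2 + 17*s - 5*y^2 + y*(43 - 16*s) - 24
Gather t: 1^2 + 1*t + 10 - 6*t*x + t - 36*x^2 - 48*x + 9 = t*(2 - 6*x) - 36*x^2 - 48*x + 20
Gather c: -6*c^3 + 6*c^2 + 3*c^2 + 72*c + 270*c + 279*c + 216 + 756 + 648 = -6*c^3 + 9*c^2 + 621*c + 1620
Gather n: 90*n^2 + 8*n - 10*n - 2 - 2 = 90*n^2 - 2*n - 4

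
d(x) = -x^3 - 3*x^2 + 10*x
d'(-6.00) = -62.00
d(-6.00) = 48.00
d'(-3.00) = 1.00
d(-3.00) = -30.00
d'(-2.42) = 6.95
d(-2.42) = -27.60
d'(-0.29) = 11.49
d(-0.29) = -3.13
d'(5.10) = -98.63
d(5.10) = -159.68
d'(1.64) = -7.91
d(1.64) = 3.92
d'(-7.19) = -101.95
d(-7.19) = 144.71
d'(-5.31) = -42.73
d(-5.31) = 12.03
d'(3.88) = -58.44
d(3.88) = -64.77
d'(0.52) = 6.07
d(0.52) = 4.25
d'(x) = -3*x^2 - 6*x + 10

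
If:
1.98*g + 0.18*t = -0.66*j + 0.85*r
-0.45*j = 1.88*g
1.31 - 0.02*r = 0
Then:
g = 0.23156089193825*t - 71.6230703259005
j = 299.225271583762 - 0.967409948542024*t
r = 65.50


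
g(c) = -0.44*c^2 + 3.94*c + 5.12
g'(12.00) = -6.62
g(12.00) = -10.96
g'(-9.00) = 11.86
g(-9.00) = -65.98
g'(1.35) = 2.75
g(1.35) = 9.64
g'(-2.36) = 6.02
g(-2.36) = -6.63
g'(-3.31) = 6.85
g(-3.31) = -12.74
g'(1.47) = 2.65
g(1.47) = 9.96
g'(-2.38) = 6.03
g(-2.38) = -6.75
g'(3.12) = 1.19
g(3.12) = 13.13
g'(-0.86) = 4.70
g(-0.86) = 1.41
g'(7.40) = -2.57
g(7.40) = 10.18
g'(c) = 3.94 - 0.88*c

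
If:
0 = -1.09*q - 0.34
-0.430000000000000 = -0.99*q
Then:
No Solution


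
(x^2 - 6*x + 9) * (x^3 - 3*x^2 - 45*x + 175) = x^5 - 9*x^4 - 18*x^3 + 418*x^2 - 1455*x + 1575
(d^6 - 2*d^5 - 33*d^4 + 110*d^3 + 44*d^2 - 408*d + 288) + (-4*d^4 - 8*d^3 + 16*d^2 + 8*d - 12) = d^6 - 2*d^5 - 37*d^4 + 102*d^3 + 60*d^2 - 400*d + 276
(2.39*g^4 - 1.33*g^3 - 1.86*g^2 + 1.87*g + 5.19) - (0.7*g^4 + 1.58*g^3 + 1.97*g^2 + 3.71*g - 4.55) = 1.69*g^4 - 2.91*g^3 - 3.83*g^2 - 1.84*g + 9.74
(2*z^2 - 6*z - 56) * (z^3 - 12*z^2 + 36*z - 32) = 2*z^5 - 30*z^4 + 88*z^3 + 392*z^2 - 1824*z + 1792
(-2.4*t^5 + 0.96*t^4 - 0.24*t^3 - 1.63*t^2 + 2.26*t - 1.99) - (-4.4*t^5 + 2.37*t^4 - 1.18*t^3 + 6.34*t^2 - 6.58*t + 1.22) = 2.0*t^5 - 1.41*t^4 + 0.94*t^3 - 7.97*t^2 + 8.84*t - 3.21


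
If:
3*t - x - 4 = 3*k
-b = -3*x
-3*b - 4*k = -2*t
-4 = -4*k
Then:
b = 6/25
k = 1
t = 59/25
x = 2/25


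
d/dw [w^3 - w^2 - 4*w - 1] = 3*w^2 - 2*w - 4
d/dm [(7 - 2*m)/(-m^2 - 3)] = 2*(-m^2 + 7*m + 3)/(m^4 + 6*m^2 + 9)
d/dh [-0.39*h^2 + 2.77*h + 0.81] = 2.77 - 0.78*h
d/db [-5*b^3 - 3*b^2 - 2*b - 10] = -15*b^2 - 6*b - 2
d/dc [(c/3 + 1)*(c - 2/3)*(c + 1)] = c^2 + 20*c/9 + 1/9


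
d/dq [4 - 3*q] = -3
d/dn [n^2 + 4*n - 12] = 2*n + 4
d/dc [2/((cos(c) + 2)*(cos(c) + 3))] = 2*(2*cos(c) + 5)*sin(c)/((cos(c) + 2)^2*(cos(c) + 3)^2)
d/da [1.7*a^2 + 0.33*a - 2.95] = 3.4*a + 0.33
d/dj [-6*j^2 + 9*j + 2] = 9 - 12*j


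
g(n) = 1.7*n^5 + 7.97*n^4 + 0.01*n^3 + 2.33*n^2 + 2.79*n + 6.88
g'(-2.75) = -186.68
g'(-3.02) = -182.06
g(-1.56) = 39.66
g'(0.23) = 4.28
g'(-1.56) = -75.10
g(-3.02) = 255.33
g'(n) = 8.5*n^4 + 31.88*n^3 + 0.03*n^2 + 4.66*n + 2.79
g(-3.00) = 251.68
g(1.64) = 95.59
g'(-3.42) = -125.20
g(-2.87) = 227.54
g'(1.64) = 212.62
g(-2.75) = 205.07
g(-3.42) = 319.14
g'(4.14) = 4781.75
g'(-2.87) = -187.28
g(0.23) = 7.67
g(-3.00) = 251.68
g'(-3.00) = -183.18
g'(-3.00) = -183.18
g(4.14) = 4467.91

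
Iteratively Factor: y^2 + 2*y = (y + 2)*(y)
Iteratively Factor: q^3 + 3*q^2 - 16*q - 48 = (q + 3)*(q^2 - 16) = (q - 4)*(q + 3)*(q + 4)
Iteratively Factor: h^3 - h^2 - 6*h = (h)*(h^2 - h - 6) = h*(h - 3)*(h + 2)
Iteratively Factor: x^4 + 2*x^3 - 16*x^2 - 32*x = (x + 2)*(x^3 - 16*x) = (x + 2)*(x + 4)*(x^2 - 4*x) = x*(x + 2)*(x + 4)*(x - 4)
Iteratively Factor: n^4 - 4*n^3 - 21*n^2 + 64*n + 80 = (n + 4)*(n^3 - 8*n^2 + 11*n + 20) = (n - 4)*(n + 4)*(n^2 - 4*n - 5) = (n - 4)*(n + 1)*(n + 4)*(n - 5)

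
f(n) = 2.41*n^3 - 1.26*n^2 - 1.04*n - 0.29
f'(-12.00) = 1070.32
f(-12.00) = -4333.73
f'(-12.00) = 1070.32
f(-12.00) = -4333.73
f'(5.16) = 178.46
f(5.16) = 291.90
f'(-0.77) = 5.19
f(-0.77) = -1.34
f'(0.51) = -0.44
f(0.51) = -0.83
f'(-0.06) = -0.86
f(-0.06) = -0.23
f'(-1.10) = 10.48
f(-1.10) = -3.88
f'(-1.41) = 16.89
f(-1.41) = -8.08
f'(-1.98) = 32.29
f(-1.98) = -21.88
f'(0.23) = -1.24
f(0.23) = -0.57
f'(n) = 7.23*n^2 - 2.52*n - 1.04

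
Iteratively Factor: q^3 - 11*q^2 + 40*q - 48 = (q - 4)*(q^2 - 7*q + 12) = (q - 4)*(q - 3)*(q - 4)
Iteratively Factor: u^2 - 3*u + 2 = (u - 1)*(u - 2)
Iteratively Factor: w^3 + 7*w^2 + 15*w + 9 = (w + 1)*(w^2 + 6*w + 9) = (w + 1)*(w + 3)*(w + 3)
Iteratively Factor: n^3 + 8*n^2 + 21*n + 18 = (n + 2)*(n^2 + 6*n + 9) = (n + 2)*(n + 3)*(n + 3)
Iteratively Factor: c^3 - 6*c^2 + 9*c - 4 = (c - 1)*(c^2 - 5*c + 4) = (c - 1)^2*(c - 4)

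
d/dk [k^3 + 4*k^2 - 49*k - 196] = 3*k^2 + 8*k - 49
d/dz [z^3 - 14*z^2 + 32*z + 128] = 3*z^2 - 28*z + 32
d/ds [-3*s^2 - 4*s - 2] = -6*s - 4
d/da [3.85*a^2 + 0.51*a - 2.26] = 7.7*a + 0.51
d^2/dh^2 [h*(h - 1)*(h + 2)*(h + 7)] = 12*h^2 + 48*h + 10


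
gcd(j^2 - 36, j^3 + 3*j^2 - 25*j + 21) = 1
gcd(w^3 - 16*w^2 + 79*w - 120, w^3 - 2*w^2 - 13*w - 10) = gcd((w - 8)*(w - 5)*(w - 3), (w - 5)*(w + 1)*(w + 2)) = w - 5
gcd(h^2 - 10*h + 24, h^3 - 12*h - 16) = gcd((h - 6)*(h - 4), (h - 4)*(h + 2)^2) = h - 4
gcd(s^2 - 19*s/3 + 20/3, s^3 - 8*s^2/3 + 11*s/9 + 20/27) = s - 4/3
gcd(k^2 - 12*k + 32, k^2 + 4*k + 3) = 1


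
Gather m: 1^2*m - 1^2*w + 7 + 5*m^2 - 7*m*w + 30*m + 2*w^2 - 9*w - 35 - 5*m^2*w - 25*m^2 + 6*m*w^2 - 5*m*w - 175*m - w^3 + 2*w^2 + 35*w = m^2*(-5*w - 20) + m*(6*w^2 - 12*w - 144) - w^3 + 4*w^2 + 25*w - 28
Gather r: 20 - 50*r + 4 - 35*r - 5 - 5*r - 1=18 - 90*r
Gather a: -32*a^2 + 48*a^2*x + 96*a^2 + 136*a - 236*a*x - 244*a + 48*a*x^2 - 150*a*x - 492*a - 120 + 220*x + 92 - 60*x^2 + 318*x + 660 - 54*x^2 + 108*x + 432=a^2*(48*x + 64) + a*(48*x^2 - 386*x - 600) - 114*x^2 + 646*x + 1064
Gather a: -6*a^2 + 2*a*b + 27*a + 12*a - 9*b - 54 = -6*a^2 + a*(2*b + 39) - 9*b - 54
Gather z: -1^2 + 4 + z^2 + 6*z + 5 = z^2 + 6*z + 8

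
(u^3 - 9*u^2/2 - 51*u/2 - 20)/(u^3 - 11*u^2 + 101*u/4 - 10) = 2*(2*u^2 + 7*u + 5)/(4*u^2 - 12*u + 5)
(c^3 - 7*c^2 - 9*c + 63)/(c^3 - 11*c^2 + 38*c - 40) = (c^3 - 7*c^2 - 9*c + 63)/(c^3 - 11*c^2 + 38*c - 40)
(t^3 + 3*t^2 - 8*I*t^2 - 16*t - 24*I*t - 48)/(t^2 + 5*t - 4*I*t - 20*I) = (t^2 + t*(3 - 4*I) - 12*I)/(t + 5)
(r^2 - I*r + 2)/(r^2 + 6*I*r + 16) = (r + I)/(r + 8*I)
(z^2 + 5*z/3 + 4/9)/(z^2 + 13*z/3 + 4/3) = (z + 4/3)/(z + 4)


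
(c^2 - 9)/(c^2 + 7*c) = (c^2 - 9)/(c*(c + 7))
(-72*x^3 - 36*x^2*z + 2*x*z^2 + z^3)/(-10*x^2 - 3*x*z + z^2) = (36*x^2 - z^2)/(5*x - z)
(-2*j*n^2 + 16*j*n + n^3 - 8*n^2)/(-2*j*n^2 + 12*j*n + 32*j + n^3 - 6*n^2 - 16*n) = n/(n + 2)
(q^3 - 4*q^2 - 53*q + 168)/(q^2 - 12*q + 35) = (q^3 - 4*q^2 - 53*q + 168)/(q^2 - 12*q + 35)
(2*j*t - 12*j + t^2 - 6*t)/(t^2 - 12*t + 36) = (2*j + t)/(t - 6)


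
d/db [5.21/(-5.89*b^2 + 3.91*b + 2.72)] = (61.3738*b - 20.3711)/(-5.89*b^2 + 3.91*b + 2.72)^2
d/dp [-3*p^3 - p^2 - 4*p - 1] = -9*p^2 - 2*p - 4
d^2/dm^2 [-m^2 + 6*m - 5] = -2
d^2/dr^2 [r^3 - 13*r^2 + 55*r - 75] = 6*r - 26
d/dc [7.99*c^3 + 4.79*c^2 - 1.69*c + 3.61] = 23.97*c^2 + 9.58*c - 1.69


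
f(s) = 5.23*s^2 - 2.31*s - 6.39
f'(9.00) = 91.83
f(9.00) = 396.45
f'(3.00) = 29.07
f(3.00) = 33.75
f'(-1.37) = -16.64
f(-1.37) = 6.59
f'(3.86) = 38.07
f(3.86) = 62.62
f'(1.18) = 10.03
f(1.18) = -1.83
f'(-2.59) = -29.40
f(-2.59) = 34.68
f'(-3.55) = -39.44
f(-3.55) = 67.72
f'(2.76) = 26.56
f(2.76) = 27.07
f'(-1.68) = -19.88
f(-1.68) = 12.25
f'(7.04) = 71.33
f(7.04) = 236.55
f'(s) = 10.46*s - 2.31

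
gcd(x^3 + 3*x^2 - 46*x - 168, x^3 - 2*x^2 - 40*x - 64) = x + 4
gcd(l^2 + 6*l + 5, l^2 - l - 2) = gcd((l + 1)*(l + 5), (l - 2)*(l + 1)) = l + 1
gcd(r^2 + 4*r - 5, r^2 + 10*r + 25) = r + 5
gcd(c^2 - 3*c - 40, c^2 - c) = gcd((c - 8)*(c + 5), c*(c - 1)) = 1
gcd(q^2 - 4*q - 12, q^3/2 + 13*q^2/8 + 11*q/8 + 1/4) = q + 2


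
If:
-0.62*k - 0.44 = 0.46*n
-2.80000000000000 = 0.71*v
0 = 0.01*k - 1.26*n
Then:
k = -0.71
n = -0.01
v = -3.94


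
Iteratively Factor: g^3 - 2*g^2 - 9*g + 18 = (g - 2)*(g^2 - 9) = (g - 3)*(g - 2)*(g + 3)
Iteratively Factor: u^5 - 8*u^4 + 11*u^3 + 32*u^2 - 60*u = (u - 5)*(u^4 - 3*u^3 - 4*u^2 + 12*u) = (u - 5)*(u - 2)*(u^3 - u^2 - 6*u) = u*(u - 5)*(u - 2)*(u^2 - u - 6) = u*(u - 5)*(u - 3)*(u - 2)*(u + 2)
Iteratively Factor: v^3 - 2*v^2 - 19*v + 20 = (v - 5)*(v^2 + 3*v - 4) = (v - 5)*(v + 4)*(v - 1)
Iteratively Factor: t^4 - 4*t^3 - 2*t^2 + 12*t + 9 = (t + 1)*(t^3 - 5*t^2 + 3*t + 9) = (t + 1)^2*(t^2 - 6*t + 9) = (t - 3)*(t + 1)^2*(t - 3)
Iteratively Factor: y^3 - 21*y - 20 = (y + 4)*(y^2 - 4*y - 5) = (y + 1)*(y + 4)*(y - 5)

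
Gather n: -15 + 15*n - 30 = 15*n - 45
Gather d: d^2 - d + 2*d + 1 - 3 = d^2 + d - 2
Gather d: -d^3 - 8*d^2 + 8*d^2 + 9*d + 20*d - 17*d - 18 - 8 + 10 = -d^3 + 12*d - 16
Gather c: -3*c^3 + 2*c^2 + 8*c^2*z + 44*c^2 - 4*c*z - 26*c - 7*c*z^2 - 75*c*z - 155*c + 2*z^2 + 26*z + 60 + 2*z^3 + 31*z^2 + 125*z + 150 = -3*c^3 + c^2*(8*z + 46) + c*(-7*z^2 - 79*z - 181) + 2*z^3 + 33*z^2 + 151*z + 210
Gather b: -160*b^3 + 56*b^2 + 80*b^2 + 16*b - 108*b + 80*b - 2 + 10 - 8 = -160*b^3 + 136*b^2 - 12*b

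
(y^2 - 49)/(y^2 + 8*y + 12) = (y^2 - 49)/(y^2 + 8*y + 12)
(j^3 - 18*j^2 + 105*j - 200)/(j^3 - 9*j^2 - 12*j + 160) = (j - 5)/(j + 4)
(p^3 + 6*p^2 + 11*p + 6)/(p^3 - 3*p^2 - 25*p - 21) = (p + 2)/(p - 7)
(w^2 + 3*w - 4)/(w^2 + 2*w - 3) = (w + 4)/(w + 3)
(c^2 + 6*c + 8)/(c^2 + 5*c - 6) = (c^2 + 6*c + 8)/(c^2 + 5*c - 6)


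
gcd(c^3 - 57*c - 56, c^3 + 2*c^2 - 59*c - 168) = c^2 - c - 56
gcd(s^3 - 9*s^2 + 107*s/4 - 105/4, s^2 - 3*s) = s - 3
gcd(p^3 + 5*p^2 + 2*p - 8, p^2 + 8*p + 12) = p + 2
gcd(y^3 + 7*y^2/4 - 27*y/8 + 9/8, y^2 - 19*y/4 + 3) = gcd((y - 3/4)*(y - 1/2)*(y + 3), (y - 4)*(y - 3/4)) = y - 3/4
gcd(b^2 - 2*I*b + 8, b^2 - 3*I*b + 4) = b - 4*I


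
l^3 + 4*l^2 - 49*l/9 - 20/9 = (l - 4/3)*(l + 1/3)*(l + 5)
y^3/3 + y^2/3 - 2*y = y*(y/3 + 1)*(y - 2)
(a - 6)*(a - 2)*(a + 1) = a^3 - 7*a^2 + 4*a + 12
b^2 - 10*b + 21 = (b - 7)*(b - 3)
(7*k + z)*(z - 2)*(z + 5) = 7*k*z^2 + 21*k*z - 70*k + z^3 + 3*z^2 - 10*z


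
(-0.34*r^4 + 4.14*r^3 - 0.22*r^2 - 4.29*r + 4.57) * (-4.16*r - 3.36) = 1.4144*r^5 - 16.08*r^4 - 12.9952*r^3 + 18.5856*r^2 - 4.5968*r - 15.3552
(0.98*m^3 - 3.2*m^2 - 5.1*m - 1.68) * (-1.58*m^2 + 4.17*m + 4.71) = -1.5484*m^5 + 9.1426*m^4 - 0.670200000000001*m^3 - 33.6846*m^2 - 31.0266*m - 7.9128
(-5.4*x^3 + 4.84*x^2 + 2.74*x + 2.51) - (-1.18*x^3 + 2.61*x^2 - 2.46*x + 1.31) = -4.22*x^3 + 2.23*x^2 + 5.2*x + 1.2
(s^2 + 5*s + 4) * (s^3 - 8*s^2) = s^5 - 3*s^4 - 36*s^3 - 32*s^2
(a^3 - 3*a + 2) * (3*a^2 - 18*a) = 3*a^5 - 18*a^4 - 9*a^3 + 60*a^2 - 36*a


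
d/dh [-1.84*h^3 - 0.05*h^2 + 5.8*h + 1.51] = -5.52*h^2 - 0.1*h + 5.8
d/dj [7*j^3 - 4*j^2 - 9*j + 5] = 21*j^2 - 8*j - 9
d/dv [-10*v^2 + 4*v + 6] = 4 - 20*v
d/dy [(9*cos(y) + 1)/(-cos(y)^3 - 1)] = 3*(-6*cos(y)^3 - cos(y)^2 + 3)*sin(y)/(cos(y)^6 + 2*cos(y)^3 + 1)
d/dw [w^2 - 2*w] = 2*w - 2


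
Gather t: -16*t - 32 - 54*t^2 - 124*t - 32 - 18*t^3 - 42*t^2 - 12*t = -18*t^3 - 96*t^2 - 152*t - 64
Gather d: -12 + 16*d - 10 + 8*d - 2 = 24*d - 24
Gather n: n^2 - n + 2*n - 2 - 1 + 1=n^2 + n - 2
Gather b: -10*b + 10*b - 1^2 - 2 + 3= 0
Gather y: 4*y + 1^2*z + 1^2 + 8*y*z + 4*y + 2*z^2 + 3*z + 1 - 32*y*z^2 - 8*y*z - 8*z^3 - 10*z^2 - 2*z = y*(8 - 32*z^2) - 8*z^3 - 8*z^2 + 2*z + 2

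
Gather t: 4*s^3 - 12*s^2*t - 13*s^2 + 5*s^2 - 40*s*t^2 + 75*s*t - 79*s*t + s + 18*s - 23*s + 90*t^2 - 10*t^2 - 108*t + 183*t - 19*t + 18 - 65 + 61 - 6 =4*s^3 - 8*s^2 - 4*s + t^2*(80 - 40*s) + t*(-12*s^2 - 4*s + 56) + 8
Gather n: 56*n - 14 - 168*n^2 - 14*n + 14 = -168*n^2 + 42*n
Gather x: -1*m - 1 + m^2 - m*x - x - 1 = m^2 - m + x*(-m - 1) - 2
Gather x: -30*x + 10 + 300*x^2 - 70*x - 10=300*x^2 - 100*x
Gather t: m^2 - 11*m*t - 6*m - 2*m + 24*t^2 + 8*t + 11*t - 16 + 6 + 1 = m^2 - 8*m + 24*t^2 + t*(19 - 11*m) - 9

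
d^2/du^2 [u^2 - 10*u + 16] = 2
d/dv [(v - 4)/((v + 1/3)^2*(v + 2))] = 54*(-v^2 + 5*v + 9)/(27*v^5 + 135*v^4 + 225*v^3 + 145*v^2 + 40*v + 4)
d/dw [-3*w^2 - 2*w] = -6*w - 2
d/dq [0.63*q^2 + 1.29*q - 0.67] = 1.26*q + 1.29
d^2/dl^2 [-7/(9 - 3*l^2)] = 14*(l^2 + 1)/(l^2 - 3)^3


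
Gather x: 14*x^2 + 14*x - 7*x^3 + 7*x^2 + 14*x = -7*x^3 + 21*x^2 + 28*x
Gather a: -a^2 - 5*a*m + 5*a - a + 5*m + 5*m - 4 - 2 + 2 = -a^2 + a*(4 - 5*m) + 10*m - 4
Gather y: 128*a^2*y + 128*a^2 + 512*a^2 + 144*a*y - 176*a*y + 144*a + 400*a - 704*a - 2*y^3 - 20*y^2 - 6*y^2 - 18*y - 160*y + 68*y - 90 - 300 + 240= 640*a^2 - 160*a - 2*y^3 - 26*y^2 + y*(128*a^2 - 32*a - 110) - 150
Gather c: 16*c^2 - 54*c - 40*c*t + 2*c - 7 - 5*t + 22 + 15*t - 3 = 16*c^2 + c*(-40*t - 52) + 10*t + 12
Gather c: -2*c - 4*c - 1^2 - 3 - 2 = -6*c - 6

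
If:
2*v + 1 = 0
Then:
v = -1/2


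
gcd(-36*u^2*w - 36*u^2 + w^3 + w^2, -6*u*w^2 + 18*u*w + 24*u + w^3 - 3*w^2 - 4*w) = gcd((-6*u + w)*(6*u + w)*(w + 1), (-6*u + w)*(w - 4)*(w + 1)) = 6*u*w + 6*u - w^2 - w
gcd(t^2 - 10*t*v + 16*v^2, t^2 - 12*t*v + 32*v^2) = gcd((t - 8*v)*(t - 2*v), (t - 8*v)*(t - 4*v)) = t - 8*v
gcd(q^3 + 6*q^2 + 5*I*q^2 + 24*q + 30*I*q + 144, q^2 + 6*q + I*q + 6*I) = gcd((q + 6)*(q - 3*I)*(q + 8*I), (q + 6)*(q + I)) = q + 6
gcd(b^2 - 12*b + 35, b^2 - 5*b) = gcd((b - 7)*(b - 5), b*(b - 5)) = b - 5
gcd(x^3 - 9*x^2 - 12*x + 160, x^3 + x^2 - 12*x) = x + 4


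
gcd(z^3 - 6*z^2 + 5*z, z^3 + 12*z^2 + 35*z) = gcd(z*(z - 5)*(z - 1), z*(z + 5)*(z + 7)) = z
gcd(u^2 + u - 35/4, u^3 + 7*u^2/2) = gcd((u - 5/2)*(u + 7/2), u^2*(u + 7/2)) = u + 7/2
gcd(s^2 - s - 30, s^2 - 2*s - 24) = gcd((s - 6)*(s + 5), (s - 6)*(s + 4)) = s - 6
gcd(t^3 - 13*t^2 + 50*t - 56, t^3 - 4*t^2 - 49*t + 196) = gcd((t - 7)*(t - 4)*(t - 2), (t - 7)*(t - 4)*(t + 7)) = t^2 - 11*t + 28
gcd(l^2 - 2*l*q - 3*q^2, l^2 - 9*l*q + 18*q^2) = -l + 3*q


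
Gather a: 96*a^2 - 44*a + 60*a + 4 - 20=96*a^2 + 16*a - 16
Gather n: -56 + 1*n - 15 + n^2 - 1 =n^2 + n - 72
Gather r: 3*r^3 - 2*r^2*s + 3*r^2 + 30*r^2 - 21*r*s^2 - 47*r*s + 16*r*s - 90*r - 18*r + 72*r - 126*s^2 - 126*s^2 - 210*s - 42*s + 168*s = 3*r^3 + r^2*(33 - 2*s) + r*(-21*s^2 - 31*s - 36) - 252*s^2 - 84*s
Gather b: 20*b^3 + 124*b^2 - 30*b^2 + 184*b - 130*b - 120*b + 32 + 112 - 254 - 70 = 20*b^3 + 94*b^2 - 66*b - 180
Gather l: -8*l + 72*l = 64*l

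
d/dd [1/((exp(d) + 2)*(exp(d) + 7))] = (-2*exp(d) - 9)*exp(d)/(exp(4*d) + 18*exp(3*d) + 109*exp(2*d) + 252*exp(d) + 196)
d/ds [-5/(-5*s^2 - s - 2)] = 5*(-10*s - 1)/(5*s^2 + s + 2)^2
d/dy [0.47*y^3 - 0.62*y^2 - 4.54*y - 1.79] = 1.41*y^2 - 1.24*y - 4.54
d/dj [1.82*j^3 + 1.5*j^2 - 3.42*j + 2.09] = 5.46*j^2 + 3.0*j - 3.42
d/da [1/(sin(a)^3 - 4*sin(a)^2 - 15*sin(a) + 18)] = (-3*sin(a)^2 + 8*sin(a) + 15)*cos(a)/(sin(a)^3 - 4*sin(a)^2 - 15*sin(a) + 18)^2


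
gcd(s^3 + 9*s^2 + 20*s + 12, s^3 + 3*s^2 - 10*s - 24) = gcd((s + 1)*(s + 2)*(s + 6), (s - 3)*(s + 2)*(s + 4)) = s + 2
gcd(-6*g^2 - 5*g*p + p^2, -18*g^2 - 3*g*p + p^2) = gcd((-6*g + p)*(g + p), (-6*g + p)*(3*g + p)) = -6*g + p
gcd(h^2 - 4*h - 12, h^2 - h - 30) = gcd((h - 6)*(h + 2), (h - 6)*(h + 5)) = h - 6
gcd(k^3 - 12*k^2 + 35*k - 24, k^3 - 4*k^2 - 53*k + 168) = k^2 - 11*k + 24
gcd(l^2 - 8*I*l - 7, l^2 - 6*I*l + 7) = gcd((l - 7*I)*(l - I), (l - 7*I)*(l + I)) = l - 7*I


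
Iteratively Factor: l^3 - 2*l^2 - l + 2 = (l - 1)*(l^2 - l - 2) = (l - 1)*(l + 1)*(l - 2)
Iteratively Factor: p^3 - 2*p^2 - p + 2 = (p - 2)*(p^2 - 1) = (p - 2)*(p - 1)*(p + 1)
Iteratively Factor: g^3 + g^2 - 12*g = (g)*(g^2 + g - 12) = g*(g + 4)*(g - 3)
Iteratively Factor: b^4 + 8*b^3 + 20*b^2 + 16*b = (b)*(b^3 + 8*b^2 + 20*b + 16) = b*(b + 4)*(b^2 + 4*b + 4) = b*(b + 2)*(b + 4)*(b + 2)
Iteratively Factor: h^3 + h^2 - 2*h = (h + 2)*(h^2 - h) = h*(h + 2)*(h - 1)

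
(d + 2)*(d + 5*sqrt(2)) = d^2 + 2*d + 5*sqrt(2)*d + 10*sqrt(2)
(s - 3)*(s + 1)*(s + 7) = s^3 + 5*s^2 - 17*s - 21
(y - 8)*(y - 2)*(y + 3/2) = y^3 - 17*y^2/2 + y + 24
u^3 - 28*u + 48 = (u - 4)*(u - 2)*(u + 6)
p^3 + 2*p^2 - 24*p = p*(p - 4)*(p + 6)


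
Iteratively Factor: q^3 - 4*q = (q - 2)*(q^2 + 2*q) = q*(q - 2)*(q + 2)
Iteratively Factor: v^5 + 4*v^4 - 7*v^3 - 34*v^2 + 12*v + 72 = (v + 3)*(v^4 + v^3 - 10*v^2 - 4*v + 24) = (v + 2)*(v + 3)*(v^3 - v^2 - 8*v + 12) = (v - 2)*(v + 2)*(v + 3)*(v^2 + v - 6) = (v - 2)^2*(v + 2)*(v + 3)*(v + 3)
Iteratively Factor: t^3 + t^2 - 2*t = (t)*(t^2 + t - 2) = t*(t + 2)*(t - 1)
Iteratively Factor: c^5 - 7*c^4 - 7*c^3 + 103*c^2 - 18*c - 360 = (c - 4)*(c^4 - 3*c^3 - 19*c^2 + 27*c + 90) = (c - 4)*(c + 3)*(c^3 - 6*c^2 - c + 30) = (c - 5)*(c - 4)*(c + 3)*(c^2 - c - 6) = (c - 5)*(c - 4)*(c + 2)*(c + 3)*(c - 3)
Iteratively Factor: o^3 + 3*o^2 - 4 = (o + 2)*(o^2 + o - 2) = (o + 2)^2*(o - 1)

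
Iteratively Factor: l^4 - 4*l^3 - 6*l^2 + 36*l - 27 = (l - 1)*(l^3 - 3*l^2 - 9*l + 27) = (l - 3)*(l - 1)*(l^2 - 9) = (l - 3)*(l - 1)*(l + 3)*(l - 3)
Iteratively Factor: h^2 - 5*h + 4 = (h - 4)*(h - 1)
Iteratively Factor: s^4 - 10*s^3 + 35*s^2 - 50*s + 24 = (s - 2)*(s^3 - 8*s^2 + 19*s - 12) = (s - 3)*(s - 2)*(s^2 - 5*s + 4) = (s - 3)*(s - 2)*(s - 1)*(s - 4)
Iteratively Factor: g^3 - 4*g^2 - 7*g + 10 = (g - 1)*(g^2 - 3*g - 10) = (g - 1)*(g + 2)*(g - 5)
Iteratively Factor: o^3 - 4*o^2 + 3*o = (o - 3)*(o^2 - o) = (o - 3)*(o - 1)*(o)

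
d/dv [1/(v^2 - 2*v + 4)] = 2*(1 - v)/(v^2 - 2*v + 4)^2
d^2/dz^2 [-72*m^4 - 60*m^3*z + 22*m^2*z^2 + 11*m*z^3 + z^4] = 44*m^2 + 66*m*z + 12*z^2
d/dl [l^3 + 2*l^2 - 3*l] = 3*l^2 + 4*l - 3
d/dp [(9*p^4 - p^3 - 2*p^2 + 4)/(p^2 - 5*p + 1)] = (18*p^5 - 136*p^4 + 46*p^3 + 7*p^2 - 12*p + 20)/(p^4 - 10*p^3 + 27*p^2 - 10*p + 1)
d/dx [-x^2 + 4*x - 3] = 4 - 2*x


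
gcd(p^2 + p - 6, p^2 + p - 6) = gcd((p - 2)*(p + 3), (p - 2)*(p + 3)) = p^2 + p - 6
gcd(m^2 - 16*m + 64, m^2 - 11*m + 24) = m - 8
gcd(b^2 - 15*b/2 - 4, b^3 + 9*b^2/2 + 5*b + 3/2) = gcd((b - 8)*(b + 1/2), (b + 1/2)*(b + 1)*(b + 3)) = b + 1/2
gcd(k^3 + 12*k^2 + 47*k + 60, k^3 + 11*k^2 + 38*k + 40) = k^2 + 9*k + 20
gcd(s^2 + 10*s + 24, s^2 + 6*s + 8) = s + 4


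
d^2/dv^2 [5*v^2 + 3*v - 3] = 10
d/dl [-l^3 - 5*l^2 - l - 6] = -3*l^2 - 10*l - 1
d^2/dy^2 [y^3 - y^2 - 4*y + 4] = 6*y - 2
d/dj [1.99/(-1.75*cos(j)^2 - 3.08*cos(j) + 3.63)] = -(6.965*cos(j) + 6.1292)*sin(j)/(1.75*cos(j)^2 + 3.08*cos(j) - 3.63)^2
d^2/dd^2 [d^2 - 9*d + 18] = 2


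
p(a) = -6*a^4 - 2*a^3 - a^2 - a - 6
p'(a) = -24*a^3 - 6*a^2 - 2*a - 1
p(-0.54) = -5.95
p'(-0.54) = 2.11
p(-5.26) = -4330.32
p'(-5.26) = 3336.27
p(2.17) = -166.36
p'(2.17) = -278.83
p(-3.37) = -711.32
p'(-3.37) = 856.14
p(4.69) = -3141.98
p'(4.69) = -2618.24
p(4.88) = -3669.88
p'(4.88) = -2942.79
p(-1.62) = -39.83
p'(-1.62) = 88.53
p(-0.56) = -5.99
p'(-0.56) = 2.45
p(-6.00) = -7380.00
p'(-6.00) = 4979.00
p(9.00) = -40920.00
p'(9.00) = -18001.00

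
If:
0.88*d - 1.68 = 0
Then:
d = 1.91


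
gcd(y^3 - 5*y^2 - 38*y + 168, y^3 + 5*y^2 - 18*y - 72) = y^2 + 2*y - 24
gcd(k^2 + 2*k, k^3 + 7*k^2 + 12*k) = k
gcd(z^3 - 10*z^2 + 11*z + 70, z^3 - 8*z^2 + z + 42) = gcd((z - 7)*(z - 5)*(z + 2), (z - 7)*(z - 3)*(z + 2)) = z^2 - 5*z - 14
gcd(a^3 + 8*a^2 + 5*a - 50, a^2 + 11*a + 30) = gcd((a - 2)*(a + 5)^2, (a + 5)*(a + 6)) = a + 5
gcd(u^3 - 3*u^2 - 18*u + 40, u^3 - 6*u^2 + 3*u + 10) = u^2 - 7*u + 10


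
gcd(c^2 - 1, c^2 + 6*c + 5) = c + 1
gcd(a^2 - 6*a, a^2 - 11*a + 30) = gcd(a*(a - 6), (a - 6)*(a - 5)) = a - 6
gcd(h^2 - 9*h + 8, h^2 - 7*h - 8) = h - 8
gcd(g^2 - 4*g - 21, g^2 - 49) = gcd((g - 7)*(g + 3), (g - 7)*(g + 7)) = g - 7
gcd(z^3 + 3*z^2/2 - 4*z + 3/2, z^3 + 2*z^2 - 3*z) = z^2 + 2*z - 3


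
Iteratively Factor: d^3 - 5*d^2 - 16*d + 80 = (d + 4)*(d^2 - 9*d + 20) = (d - 4)*(d + 4)*(d - 5)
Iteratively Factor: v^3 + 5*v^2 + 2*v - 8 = (v - 1)*(v^2 + 6*v + 8) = (v - 1)*(v + 2)*(v + 4)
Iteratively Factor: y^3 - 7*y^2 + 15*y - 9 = (y - 3)*(y^2 - 4*y + 3) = (y - 3)^2*(y - 1)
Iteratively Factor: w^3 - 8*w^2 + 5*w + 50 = (w - 5)*(w^2 - 3*w - 10) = (w - 5)*(w + 2)*(w - 5)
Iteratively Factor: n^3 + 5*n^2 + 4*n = (n + 1)*(n^2 + 4*n) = n*(n + 1)*(n + 4)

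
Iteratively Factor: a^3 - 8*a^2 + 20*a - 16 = (a - 2)*(a^2 - 6*a + 8) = (a - 2)^2*(a - 4)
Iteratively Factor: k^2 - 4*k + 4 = (k - 2)*(k - 2)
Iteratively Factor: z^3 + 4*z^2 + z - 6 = (z + 2)*(z^2 + 2*z - 3) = (z - 1)*(z + 2)*(z + 3)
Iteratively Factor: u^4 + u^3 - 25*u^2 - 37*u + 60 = (u - 5)*(u^3 + 6*u^2 + 5*u - 12) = (u - 5)*(u + 4)*(u^2 + 2*u - 3) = (u - 5)*(u - 1)*(u + 4)*(u + 3)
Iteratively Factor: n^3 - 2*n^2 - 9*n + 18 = (n + 3)*(n^2 - 5*n + 6) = (n - 2)*(n + 3)*(n - 3)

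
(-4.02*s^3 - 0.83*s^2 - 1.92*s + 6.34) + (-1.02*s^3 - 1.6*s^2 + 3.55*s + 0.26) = -5.04*s^3 - 2.43*s^2 + 1.63*s + 6.6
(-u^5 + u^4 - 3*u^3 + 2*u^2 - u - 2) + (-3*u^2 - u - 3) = -u^5 + u^4 - 3*u^3 - u^2 - 2*u - 5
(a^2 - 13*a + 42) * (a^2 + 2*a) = a^4 - 11*a^3 + 16*a^2 + 84*a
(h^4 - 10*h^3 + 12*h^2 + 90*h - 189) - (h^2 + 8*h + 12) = h^4 - 10*h^3 + 11*h^2 + 82*h - 201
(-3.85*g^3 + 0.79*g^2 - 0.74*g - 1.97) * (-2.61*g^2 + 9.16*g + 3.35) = 10.0485*g^5 - 37.3279*g^4 - 3.7297*g^3 + 1.0098*g^2 - 20.5242*g - 6.5995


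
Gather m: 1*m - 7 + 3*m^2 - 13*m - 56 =3*m^2 - 12*m - 63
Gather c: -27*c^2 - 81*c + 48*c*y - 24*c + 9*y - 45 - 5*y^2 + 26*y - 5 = -27*c^2 + c*(48*y - 105) - 5*y^2 + 35*y - 50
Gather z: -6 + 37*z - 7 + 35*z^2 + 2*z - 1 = 35*z^2 + 39*z - 14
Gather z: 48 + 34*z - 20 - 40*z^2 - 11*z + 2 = -40*z^2 + 23*z + 30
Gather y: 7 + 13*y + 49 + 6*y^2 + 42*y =6*y^2 + 55*y + 56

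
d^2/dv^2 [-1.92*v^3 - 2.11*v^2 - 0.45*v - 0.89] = -11.52*v - 4.22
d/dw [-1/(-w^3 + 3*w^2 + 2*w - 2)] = (-3*w^2 + 6*w + 2)/(w^3 - 3*w^2 - 2*w + 2)^2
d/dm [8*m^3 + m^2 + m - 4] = 24*m^2 + 2*m + 1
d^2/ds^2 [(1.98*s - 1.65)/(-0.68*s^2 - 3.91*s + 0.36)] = (-(1.36*s + 3.91)*(1.98*s - 1.65)*(2.72*s + 7.82) + (8.0784*s + 13.2396)*(0.68*s^2 + 3.91*s - 0.36))/(0.68*s^2 + 3.91*s - 0.36)^3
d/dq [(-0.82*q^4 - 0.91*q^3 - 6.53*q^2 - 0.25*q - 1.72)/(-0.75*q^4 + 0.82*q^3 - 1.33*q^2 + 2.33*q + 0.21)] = (-1.3549*q^6 - 7.6138*q^5 + 0.270600000000004*q^4 - 9.6794*q^3 - 11.8895*q^2 - 7.3178*q + 3.9551)/(0.5625*q^8 - 1.23*q^7 + 2.6674*q^6 - 5.6762*q^5 + 5.2751*q^4 - 5.8534*q^3 + 4.8703*q^2 + 0.9786*q + 0.0441)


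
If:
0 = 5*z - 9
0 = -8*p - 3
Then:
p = -3/8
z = 9/5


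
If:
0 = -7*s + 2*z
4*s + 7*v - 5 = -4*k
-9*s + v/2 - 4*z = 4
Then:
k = -163*z/7 - 51/4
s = 2*z/7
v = 92*z/7 + 8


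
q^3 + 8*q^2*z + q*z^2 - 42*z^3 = (q - 2*z)*(q + 3*z)*(q + 7*z)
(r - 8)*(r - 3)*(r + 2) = r^3 - 9*r^2 + 2*r + 48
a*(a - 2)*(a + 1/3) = a^3 - 5*a^2/3 - 2*a/3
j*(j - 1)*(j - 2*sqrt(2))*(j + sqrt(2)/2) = j^4 - 3*sqrt(2)*j^3/2 - j^3 - 2*j^2 + 3*sqrt(2)*j^2/2 + 2*j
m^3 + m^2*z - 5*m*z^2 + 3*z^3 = (m - z)^2*(m + 3*z)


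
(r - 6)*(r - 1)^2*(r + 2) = r^4 - 6*r^3 - 3*r^2 + 20*r - 12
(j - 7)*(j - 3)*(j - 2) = j^3 - 12*j^2 + 41*j - 42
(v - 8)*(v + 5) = v^2 - 3*v - 40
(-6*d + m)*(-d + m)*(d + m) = 6*d^3 - d^2*m - 6*d*m^2 + m^3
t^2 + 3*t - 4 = (t - 1)*(t + 4)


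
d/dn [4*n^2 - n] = 8*n - 1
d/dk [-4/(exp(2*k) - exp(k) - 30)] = (8*exp(k) - 4)*exp(k)/(-exp(2*k) + exp(k) + 30)^2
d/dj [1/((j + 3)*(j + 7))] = 2*(-j - 5)/(j^4 + 20*j^3 + 142*j^2 + 420*j + 441)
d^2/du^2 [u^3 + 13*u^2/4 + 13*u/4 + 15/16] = 6*u + 13/2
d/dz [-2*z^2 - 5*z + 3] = -4*z - 5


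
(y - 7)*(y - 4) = y^2 - 11*y + 28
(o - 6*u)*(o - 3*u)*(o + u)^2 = o^4 - 7*o^3*u + o^2*u^2 + 27*o*u^3 + 18*u^4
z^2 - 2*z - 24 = (z - 6)*(z + 4)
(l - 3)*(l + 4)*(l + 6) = l^3 + 7*l^2 - 6*l - 72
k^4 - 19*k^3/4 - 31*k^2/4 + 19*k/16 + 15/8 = (k - 6)*(k - 1/2)*(k + 1/2)*(k + 5/4)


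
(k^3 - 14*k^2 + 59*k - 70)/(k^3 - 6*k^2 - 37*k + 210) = (k - 2)/(k + 6)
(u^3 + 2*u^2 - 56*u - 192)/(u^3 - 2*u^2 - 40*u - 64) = (u + 6)/(u + 2)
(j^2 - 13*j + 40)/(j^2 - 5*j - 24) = (j - 5)/(j + 3)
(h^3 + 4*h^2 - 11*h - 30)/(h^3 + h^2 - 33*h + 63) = (h^2 + 7*h + 10)/(h^2 + 4*h - 21)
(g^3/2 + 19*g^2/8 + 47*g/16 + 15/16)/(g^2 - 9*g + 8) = (8*g^3 + 38*g^2 + 47*g + 15)/(16*(g^2 - 9*g + 8))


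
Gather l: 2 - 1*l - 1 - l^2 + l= 1 - l^2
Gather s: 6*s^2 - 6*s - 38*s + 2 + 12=6*s^2 - 44*s + 14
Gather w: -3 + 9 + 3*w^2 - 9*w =3*w^2 - 9*w + 6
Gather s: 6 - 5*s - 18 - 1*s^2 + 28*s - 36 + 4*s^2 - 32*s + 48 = 3*s^2 - 9*s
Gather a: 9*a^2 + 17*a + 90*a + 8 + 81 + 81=9*a^2 + 107*a + 170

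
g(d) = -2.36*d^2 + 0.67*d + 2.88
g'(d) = 0.67 - 4.72*d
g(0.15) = 2.93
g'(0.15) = -0.04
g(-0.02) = 2.87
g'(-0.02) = 0.76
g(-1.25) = -1.64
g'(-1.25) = 6.57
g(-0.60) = 1.63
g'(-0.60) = 3.50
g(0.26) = 2.89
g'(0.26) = -0.56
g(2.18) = -6.88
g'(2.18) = -9.62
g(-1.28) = -1.84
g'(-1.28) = 6.71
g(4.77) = -47.62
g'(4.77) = -21.84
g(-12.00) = -345.00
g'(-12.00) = 57.31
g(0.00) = 2.88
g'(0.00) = 0.67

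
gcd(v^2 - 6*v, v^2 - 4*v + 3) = 1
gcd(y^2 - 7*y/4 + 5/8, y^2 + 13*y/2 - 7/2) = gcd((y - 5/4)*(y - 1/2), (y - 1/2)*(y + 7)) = y - 1/2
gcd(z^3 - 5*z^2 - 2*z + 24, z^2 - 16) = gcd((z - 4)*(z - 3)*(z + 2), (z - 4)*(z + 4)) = z - 4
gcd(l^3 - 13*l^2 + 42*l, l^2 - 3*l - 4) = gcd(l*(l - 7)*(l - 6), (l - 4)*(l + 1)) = 1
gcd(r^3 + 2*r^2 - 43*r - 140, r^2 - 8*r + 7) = r - 7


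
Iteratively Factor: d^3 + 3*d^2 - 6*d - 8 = (d - 2)*(d^2 + 5*d + 4) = (d - 2)*(d + 4)*(d + 1)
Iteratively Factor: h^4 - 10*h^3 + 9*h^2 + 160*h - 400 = (h - 5)*(h^3 - 5*h^2 - 16*h + 80) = (h - 5)*(h + 4)*(h^2 - 9*h + 20) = (h - 5)*(h - 4)*(h + 4)*(h - 5)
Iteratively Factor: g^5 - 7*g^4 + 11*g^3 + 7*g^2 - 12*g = (g - 1)*(g^4 - 6*g^3 + 5*g^2 + 12*g) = g*(g - 1)*(g^3 - 6*g^2 + 5*g + 12) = g*(g - 1)*(g + 1)*(g^2 - 7*g + 12) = g*(g - 3)*(g - 1)*(g + 1)*(g - 4)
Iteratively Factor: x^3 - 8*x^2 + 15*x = (x - 3)*(x^2 - 5*x) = x*(x - 3)*(x - 5)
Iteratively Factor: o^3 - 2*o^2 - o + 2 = (o - 1)*(o^2 - o - 2) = (o - 1)*(o + 1)*(o - 2)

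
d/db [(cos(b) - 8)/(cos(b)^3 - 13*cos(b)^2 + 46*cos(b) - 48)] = (2*cos(b) - 5)*sin(b)/((cos(b) - 3)^2*(cos(b) - 2)^2)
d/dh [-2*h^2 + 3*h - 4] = 3 - 4*h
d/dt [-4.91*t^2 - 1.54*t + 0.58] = -9.82*t - 1.54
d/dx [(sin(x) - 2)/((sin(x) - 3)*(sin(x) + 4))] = (4*sin(x) + cos(x)^2 - 11)*cos(x)/((sin(x) - 3)^2*(sin(x) + 4)^2)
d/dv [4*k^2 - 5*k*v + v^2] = -5*k + 2*v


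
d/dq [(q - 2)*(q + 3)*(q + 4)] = 3*q^2 + 10*q - 2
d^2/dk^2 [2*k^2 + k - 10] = 4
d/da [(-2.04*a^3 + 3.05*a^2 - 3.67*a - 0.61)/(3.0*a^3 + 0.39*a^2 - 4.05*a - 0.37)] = (-9.9456*a^4 + 38.544*a^3 - 3.16679999999999*a^2 - 1.7812*a - 1.1126)/(9.0*a^6 + 2.34*a^5 - 24.1479*a^4 - 5.379*a^3 + 16.1139*a^2 + 2.997*a + 0.1369)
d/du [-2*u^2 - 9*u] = -4*u - 9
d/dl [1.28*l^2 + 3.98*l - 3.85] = 2.56*l + 3.98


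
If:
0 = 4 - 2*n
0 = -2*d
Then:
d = 0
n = 2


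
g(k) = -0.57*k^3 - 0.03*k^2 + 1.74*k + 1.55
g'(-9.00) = -136.23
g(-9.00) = 398.99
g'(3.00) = -13.83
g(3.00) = -8.89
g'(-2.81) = -11.59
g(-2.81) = 9.07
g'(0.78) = 0.65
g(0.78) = 2.62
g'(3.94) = -25.04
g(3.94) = -26.92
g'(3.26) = -16.63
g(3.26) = -12.84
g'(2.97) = -13.52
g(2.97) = -8.48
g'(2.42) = -8.42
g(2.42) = -2.49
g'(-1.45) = -1.77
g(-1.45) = 0.70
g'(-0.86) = 0.53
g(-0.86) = 0.39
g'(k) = -1.71*k^2 - 0.06*k + 1.74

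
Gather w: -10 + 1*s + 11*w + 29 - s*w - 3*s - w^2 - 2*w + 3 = -2*s - w^2 + w*(9 - s) + 22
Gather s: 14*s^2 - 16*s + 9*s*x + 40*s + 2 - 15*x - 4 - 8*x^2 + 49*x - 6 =14*s^2 + s*(9*x + 24) - 8*x^2 + 34*x - 8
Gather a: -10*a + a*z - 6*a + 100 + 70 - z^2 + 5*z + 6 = a*(z - 16) - z^2 + 5*z + 176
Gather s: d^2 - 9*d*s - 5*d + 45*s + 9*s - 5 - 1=d^2 - 5*d + s*(54 - 9*d) - 6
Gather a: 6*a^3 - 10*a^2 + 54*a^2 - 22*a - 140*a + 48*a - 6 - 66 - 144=6*a^3 + 44*a^2 - 114*a - 216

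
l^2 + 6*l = l*(l + 6)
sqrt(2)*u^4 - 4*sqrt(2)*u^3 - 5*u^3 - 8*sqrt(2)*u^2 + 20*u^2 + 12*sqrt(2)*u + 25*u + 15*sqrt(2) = (u - 5)*(u + 1)*(u - 3*sqrt(2))*(sqrt(2)*u + 1)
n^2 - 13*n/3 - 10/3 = (n - 5)*(n + 2/3)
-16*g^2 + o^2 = (-4*g + o)*(4*g + o)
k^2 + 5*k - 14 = (k - 2)*(k + 7)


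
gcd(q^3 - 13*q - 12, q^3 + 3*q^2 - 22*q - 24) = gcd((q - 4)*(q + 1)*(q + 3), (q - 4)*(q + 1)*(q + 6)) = q^2 - 3*q - 4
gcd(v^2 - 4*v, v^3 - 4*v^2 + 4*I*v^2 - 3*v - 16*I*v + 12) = v - 4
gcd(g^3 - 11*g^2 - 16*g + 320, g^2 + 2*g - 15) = g + 5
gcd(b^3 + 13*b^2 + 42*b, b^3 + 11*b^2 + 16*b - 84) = b^2 + 13*b + 42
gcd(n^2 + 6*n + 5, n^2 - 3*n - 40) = n + 5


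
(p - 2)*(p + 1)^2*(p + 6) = p^4 + 6*p^3 - 3*p^2 - 20*p - 12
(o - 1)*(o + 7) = o^2 + 6*o - 7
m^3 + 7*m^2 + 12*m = m*(m + 3)*(m + 4)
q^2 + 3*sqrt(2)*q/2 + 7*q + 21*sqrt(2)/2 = (q + 7)*(q + 3*sqrt(2)/2)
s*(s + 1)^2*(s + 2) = s^4 + 4*s^3 + 5*s^2 + 2*s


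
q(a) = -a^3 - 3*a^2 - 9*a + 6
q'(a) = -3*a^2 - 6*a - 9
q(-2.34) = 23.45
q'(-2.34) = -11.39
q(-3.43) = 41.93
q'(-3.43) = -23.71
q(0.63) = -1.11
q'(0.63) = -13.97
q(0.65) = -1.39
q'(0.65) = -14.17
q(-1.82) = 18.47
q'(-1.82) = -8.02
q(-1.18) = 14.09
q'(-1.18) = -6.10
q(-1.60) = 16.82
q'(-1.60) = -7.08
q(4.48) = -184.45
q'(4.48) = -96.09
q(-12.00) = 1410.00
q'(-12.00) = -369.00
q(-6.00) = 168.00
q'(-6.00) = -81.00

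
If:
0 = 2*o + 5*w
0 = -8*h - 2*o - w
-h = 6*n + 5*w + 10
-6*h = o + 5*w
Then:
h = 0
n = -5/3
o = 0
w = 0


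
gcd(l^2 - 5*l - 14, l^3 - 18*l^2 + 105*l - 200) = 1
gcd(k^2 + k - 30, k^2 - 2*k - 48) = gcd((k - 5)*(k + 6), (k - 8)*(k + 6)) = k + 6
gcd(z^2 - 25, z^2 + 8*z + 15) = z + 5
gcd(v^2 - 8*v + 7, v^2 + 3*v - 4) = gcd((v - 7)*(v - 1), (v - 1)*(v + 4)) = v - 1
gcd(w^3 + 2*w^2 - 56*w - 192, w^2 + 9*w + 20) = w + 4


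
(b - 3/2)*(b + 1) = b^2 - b/2 - 3/2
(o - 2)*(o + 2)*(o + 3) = o^3 + 3*o^2 - 4*o - 12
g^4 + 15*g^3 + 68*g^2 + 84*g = g*(g + 2)*(g + 6)*(g + 7)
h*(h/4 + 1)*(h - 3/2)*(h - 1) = h^4/4 + 3*h^3/8 - 17*h^2/8 + 3*h/2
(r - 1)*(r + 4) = r^2 + 3*r - 4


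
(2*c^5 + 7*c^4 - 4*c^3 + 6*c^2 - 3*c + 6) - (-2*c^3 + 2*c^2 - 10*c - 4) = 2*c^5 + 7*c^4 - 2*c^3 + 4*c^2 + 7*c + 10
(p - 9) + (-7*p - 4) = -6*p - 13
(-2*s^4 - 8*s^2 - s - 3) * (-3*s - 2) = 6*s^5 + 4*s^4 + 24*s^3 + 19*s^2 + 11*s + 6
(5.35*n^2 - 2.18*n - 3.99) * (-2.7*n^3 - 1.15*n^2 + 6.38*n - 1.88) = -14.445*n^5 - 0.266499999999998*n^4 + 47.413*n^3 - 19.3779*n^2 - 21.3578*n + 7.5012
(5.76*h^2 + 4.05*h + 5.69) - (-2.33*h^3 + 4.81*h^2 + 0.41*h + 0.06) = 2.33*h^3 + 0.95*h^2 + 3.64*h + 5.63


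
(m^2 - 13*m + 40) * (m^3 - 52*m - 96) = m^5 - 13*m^4 - 12*m^3 + 580*m^2 - 832*m - 3840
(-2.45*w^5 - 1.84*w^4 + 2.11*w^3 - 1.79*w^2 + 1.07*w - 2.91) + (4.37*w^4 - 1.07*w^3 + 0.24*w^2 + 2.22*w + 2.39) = -2.45*w^5 + 2.53*w^4 + 1.04*w^3 - 1.55*w^2 + 3.29*w - 0.52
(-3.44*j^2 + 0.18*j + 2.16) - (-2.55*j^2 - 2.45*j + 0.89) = -0.89*j^2 + 2.63*j + 1.27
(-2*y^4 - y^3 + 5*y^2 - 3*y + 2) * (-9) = 18*y^4 + 9*y^3 - 45*y^2 + 27*y - 18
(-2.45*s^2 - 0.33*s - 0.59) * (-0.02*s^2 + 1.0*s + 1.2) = 0.049*s^4 - 2.4434*s^3 - 3.2582*s^2 - 0.986*s - 0.708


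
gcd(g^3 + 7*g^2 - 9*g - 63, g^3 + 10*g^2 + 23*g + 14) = g + 7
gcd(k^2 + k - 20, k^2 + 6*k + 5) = k + 5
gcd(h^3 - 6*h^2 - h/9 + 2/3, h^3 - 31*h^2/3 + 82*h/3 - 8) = h^2 - 19*h/3 + 2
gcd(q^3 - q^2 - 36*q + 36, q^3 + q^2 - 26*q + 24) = q^2 + 5*q - 6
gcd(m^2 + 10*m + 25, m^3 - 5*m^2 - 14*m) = 1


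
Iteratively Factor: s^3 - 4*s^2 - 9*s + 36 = (s - 4)*(s^2 - 9) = (s - 4)*(s - 3)*(s + 3)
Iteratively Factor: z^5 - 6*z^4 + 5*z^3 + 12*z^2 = (z + 1)*(z^4 - 7*z^3 + 12*z^2) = (z - 3)*(z + 1)*(z^3 - 4*z^2) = (z - 4)*(z - 3)*(z + 1)*(z^2) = z*(z - 4)*(z - 3)*(z + 1)*(z)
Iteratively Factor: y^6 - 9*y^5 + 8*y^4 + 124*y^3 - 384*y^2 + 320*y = (y + 4)*(y^5 - 13*y^4 + 60*y^3 - 116*y^2 + 80*y) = (y - 2)*(y + 4)*(y^4 - 11*y^3 + 38*y^2 - 40*y) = (y - 2)^2*(y + 4)*(y^3 - 9*y^2 + 20*y) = y*(y - 2)^2*(y + 4)*(y^2 - 9*y + 20) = y*(y - 4)*(y - 2)^2*(y + 4)*(y - 5)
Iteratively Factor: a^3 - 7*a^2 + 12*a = (a - 3)*(a^2 - 4*a) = (a - 4)*(a - 3)*(a)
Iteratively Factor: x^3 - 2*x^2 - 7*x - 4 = (x - 4)*(x^2 + 2*x + 1) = (x - 4)*(x + 1)*(x + 1)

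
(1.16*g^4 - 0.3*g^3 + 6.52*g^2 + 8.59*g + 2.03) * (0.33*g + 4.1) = 0.3828*g^5 + 4.657*g^4 + 0.9216*g^3 + 29.5667*g^2 + 35.8889*g + 8.323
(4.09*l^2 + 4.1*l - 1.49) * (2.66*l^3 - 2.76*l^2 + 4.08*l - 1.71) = 10.8794*l^5 - 0.382400000000001*l^4 + 1.4078*l^3 + 13.8465*l^2 - 13.0902*l + 2.5479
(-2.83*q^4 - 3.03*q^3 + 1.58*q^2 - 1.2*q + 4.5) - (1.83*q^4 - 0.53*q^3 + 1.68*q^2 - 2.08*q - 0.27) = -4.66*q^4 - 2.5*q^3 - 0.0999999999999999*q^2 + 0.88*q + 4.77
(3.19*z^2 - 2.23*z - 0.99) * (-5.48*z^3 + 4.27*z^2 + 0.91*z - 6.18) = -17.4812*z^5 + 25.8417*z^4 - 1.194*z^3 - 25.9708*z^2 + 12.8805*z + 6.1182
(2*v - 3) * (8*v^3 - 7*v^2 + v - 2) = 16*v^4 - 38*v^3 + 23*v^2 - 7*v + 6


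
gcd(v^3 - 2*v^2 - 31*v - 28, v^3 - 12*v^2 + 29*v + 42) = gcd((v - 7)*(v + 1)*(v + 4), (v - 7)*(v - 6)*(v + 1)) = v^2 - 6*v - 7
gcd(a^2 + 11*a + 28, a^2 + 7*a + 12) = a + 4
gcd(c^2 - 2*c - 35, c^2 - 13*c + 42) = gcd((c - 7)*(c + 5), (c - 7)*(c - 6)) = c - 7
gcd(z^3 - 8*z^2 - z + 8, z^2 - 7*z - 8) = z^2 - 7*z - 8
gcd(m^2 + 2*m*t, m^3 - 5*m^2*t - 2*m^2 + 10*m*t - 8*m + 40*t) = 1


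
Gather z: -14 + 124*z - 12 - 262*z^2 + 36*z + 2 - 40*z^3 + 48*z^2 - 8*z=-40*z^3 - 214*z^2 + 152*z - 24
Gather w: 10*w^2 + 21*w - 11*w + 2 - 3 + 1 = 10*w^2 + 10*w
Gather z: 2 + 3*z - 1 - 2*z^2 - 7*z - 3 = -2*z^2 - 4*z - 2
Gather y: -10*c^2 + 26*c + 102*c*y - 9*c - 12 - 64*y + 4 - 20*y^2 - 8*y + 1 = -10*c^2 + 17*c - 20*y^2 + y*(102*c - 72) - 7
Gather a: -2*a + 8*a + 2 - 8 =6*a - 6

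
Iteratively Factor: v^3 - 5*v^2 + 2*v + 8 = (v - 4)*(v^2 - v - 2) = (v - 4)*(v + 1)*(v - 2)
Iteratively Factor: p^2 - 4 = (p - 2)*(p + 2)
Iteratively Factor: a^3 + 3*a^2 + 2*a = (a + 1)*(a^2 + 2*a) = (a + 1)*(a + 2)*(a)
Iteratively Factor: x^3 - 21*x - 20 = (x + 4)*(x^2 - 4*x - 5) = (x + 1)*(x + 4)*(x - 5)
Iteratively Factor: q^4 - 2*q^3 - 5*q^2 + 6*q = (q + 2)*(q^3 - 4*q^2 + 3*q) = (q - 1)*(q + 2)*(q^2 - 3*q) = (q - 3)*(q - 1)*(q + 2)*(q)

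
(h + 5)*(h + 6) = h^2 + 11*h + 30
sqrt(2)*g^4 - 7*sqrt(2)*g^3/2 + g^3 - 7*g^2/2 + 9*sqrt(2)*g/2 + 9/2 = (g - 3)*(g - 3/2)*(g + sqrt(2)/2)*(sqrt(2)*g + sqrt(2))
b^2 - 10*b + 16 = (b - 8)*(b - 2)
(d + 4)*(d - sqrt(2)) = d^2 - sqrt(2)*d + 4*d - 4*sqrt(2)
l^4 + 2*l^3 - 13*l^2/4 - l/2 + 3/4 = (l - 1)*(l - 1/2)*(l + 1/2)*(l + 3)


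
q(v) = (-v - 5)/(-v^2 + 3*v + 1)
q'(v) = (-v - 5)*(2*v - 3)/(-v^2 + 3*v + 1)^2 - 1/(-v^2 + 3*v + 1) = (v^2 - 3*v - (v + 5)*(2*v - 3) - 1)/(-v^2 + 3*v + 1)^2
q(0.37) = -2.72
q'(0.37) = 2.61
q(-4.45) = 0.02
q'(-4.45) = 0.04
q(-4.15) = 0.03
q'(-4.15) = 0.05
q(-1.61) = 0.53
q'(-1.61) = 0.67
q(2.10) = -2.46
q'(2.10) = -1.37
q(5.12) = 1.03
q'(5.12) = -0.65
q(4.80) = 1.28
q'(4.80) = -0.98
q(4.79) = 1.29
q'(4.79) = -0.99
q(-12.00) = -0.04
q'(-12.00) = 0.00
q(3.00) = -8.00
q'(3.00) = -25.00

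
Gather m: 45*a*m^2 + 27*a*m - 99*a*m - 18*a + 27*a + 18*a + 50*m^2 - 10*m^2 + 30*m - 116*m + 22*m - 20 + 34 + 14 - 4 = 27*a + m^2*(45*a + 40) + m*(-72*a - 64) + 24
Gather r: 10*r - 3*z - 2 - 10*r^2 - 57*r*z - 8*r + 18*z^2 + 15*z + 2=-10*r^2 + r*(2 - 57*z) + 18*z^2 + 12*z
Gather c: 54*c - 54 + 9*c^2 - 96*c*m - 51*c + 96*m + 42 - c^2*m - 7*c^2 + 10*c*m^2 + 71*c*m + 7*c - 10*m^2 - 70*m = c^2*(2 - m) + c*(10*m^2 - 25*m + 10) - 10*m^2 + 26*m - 12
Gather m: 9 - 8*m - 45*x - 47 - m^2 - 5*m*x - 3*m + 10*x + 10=-m^2 + m*(-5*x - 11) - 35*x - 28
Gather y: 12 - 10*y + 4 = 16 - 10*y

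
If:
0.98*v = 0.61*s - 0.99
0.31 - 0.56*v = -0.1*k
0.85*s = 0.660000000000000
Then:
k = -6.05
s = 0.78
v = -0.53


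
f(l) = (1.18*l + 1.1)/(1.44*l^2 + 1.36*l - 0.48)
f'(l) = (-2.88*l - 1.36)*(1.18*l + 1.1)/(1.44*l^2 + 1.36*l - 0.48)^2 + 1.18/(1.44*l^2 + 1.36*l - 0.48) = (1.6992*l^2 + 1.6048*l - (1.18*l + 1.1)*(2.88*l + 1.36) - 0.5664)/(1.44*l^2 + 1.36*l - 0.48)^2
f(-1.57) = -0.81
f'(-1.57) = -1.46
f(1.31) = 0.70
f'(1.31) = -0.64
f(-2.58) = -0.35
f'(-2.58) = -0.17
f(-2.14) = -0.44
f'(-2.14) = -0.30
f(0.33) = 11.86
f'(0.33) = -208.68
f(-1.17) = 2.81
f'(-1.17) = -68.21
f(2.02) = 0.43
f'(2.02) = -0.23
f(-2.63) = -0.34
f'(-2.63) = -0.16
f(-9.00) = -0.09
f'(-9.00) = -0.01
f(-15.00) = -0.05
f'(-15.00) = -0.00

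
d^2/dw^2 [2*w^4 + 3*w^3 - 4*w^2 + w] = 24*w^2 + 18*w - 8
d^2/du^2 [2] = 0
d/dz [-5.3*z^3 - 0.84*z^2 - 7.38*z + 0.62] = -15.9*z^2 - 1.68*z - 7.38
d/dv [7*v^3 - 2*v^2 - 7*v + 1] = 21*v^2 - 4*v - 7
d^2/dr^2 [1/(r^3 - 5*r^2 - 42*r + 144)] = 2*((5 - 3*r)*(r^3 - 5*r^2 - 42*r + 144) + (-3*r^2 + 10*r + 42)^2)/(r^3 - 5*r^2 - 42*r + 144)^3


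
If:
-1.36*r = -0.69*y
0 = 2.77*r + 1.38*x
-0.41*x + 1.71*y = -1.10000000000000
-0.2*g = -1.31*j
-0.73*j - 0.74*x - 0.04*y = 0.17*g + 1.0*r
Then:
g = -0.38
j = -0.06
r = -0.26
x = 0.53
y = -0.52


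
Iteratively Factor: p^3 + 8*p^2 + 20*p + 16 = (p + 4)*(p^2 + 4*p + 4) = (p + 2)*(p + 4)*(p + 2)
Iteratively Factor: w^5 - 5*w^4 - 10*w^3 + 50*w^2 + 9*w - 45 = (w - 1)*(w^4 - 4*w^3 - 14*w^2 + 36*w + 45) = (w - 3)*(w - 1)*(w^3 - w^2 - 17*w - 15) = (w - 5)*(w - 3)*(w - 1)*(w^2 + 4*w + 3) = (w - 5)*(w - 3)*(w - 1)*(w + 1)*(w + 3)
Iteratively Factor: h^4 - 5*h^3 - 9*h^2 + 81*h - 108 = (h - 3)*(h^3 - 2*h^2 - 15*h + 36) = (h - 3)*(h + 4)*(h^2 - 6*h + 9) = (h - 3)^2*(h + 4)*(h - 3)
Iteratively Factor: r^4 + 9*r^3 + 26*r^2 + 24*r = (r)*(r^3 + 9*r^2 + 26*r + 24) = r*(r + 2)*(r^2 + 7*r + 12) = r*(r + 2)*(r + 3)*(r + 4)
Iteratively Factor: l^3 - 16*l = (l - 4)*(l^2 + 4*l) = l*(l - 4)*(l + 4)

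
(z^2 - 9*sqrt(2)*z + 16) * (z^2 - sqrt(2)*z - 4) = z^4 - 10*sqrt(2)*z^3 + 30*z^2 + 20*sqrt(2)*z - 64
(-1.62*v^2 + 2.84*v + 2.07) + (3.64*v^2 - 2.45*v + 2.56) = 2.02*v^2 + 0.39*v + 4.63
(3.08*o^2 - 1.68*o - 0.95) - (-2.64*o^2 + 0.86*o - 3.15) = 5.72*o^2 - 2.54*o + 2.2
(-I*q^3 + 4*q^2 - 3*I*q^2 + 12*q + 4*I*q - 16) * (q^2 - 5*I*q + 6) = -I*q^5 - q^4 - 3*I*q^4 - 3*q^3 - 22*I*q^3 + 28*q^2 - 78*I*q^2 + 72*q + 104*I*q - 96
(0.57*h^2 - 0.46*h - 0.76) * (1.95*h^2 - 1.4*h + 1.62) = 1.1115*h^4 - 1.695*h^3 + 0.0854*h^2 + 0.3188*h - 1.2312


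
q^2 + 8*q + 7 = (q + 1)*(q + 7)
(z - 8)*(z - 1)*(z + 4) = z^3 - 5*z^2 - 28*z + 32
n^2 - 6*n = n*(n - 6)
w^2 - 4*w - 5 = (w - 5)*(w + 1)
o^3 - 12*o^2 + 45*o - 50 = (o - 5)^2*(o - 2)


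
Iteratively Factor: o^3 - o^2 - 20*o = (o + 4)*(o^2 - 5*o) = o*(o + 4)*(o - 5)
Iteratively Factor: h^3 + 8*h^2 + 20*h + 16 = (h + 2)*(h^2 + 6*h + 8) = (h + 2)^2*(h + 4)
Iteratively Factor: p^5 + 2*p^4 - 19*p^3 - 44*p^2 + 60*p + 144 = (p + 2)*(p^4 - 19*p^2 - 6*p + 72) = (p + 2)*(p + 3)*(p^3 - 3*p^2 - 10*p + 24) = (p - 4)*(p + 2)*(p + 3)*(p^2 + p - 6) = (p - 4)*(p + 2)*(p + 3)^2*(p - 2)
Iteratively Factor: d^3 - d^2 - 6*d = (d + 2)*(d^2 - 3*d) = (d - 3)*(d + 2)*(d)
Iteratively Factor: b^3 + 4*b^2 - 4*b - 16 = (b + 4)*(b^2 - 4) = (b - 2)*(b + 4)*(b + 2)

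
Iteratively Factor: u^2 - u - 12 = (u + 3)*(u - 4)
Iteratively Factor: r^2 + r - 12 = (r + 4)*(r - 3)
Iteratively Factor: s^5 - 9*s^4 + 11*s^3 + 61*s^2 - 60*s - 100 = (s + 1)*(s^4 - 10*s^3 + 21*s^2 + 40*s - 100) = (s - 5)*(s + 1)*(s^3 - 5*s^2 - 4*s + 20) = (s - 5)*(s - 2)*(s + 1)*(s^2 - 3*s - 10) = (s - 5)*(s - 2)*(s + 1)*(s + 2)*(s - 5)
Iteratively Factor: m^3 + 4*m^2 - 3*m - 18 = (m - 2)*(m^2 + 6*m + 9) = (m - 2)*(m + 3)*(m + 3)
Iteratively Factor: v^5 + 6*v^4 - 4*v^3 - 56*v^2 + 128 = (v + 4)*(v^4 + 2*v^3 - 12*v^2 - 8*v + 32) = (v + 4)^2*(v^3 - 2*v^2 - 4*v + 8) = (v + 2)*(v + 4)^2*(v^2 - 4*v + 4) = (v - 2)*(v + 2)*(v + 4)^2*(v - 2)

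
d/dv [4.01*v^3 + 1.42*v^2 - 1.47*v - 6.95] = 12.03*v^2 + 2.84*v - 1.47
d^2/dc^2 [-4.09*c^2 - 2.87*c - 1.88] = -8.18000000000000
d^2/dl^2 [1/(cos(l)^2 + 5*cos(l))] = (-(1 - cos(2*l))^2 + 75*cos(l)/4 - 27*cos(2*l)/2 - 15*cos(3*l)/4 + 81/2)/((cos(l) + 5)^3*cos(l)^3)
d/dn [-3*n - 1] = -3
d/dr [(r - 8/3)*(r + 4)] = 2*r + 4/3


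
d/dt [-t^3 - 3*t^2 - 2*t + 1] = -3*t^2 - 6*t - 2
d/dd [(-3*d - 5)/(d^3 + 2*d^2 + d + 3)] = (-3*d^3 - 6*d^2 - 3*d + (3*d + 5)*(3*d^2 + 4*d + 1) - 9)/(d^3 + 2*d^2 + d + 3)^2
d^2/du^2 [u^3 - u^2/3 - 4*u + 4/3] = 6*u - 2/3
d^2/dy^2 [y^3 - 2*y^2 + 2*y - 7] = 6*y - 4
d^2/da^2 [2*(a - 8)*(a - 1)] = 4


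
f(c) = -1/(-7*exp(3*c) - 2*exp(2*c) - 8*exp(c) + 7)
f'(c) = -(21*exp(3*c) + 4*exp(2*c) + 8*exp(c))/(-7*exp(3*c) - 2*exp(2*c) - 8*exp(c) + 7)^2 = (-21*exp(2*c) - 4*exp(c) - 8)*exp(c)/(7*exp(3*c) + 2*exp(2*c) + 8*exp(c) - 7)^2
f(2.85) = 0.00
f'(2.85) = -0.00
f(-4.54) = -0.14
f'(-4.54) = -0.00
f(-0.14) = 0.16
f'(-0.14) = -0.65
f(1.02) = 0.01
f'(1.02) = -0.02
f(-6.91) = -0.14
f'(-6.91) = -0.00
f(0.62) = 0.02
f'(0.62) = -0.05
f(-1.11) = -0.26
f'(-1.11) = -0.25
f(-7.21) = -0.14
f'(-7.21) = -0.00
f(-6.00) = -0.14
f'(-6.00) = 0.00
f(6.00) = 0.00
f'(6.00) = 0.00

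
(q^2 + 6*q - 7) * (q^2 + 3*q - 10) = q^4 + 9*q^3 + q^2 - 81*q + 70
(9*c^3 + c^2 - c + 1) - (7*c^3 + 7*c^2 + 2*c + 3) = 2*c^3 - 6*c^2 - 3*c - 2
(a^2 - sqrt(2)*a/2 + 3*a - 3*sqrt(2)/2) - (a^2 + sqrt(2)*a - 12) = -3*sqrt(2)*a/2 + 3*a - 3*sqrt(2)/2 + 12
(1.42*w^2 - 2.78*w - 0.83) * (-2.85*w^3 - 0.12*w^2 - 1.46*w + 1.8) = -4.047*w^5 + 7.7526*w^4 + 0.6259*w^3 + 6.7144*w^2 - 3.7922*w - 1.494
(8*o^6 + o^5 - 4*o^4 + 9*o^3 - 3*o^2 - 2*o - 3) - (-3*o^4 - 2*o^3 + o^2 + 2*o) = 8*o^6 + o^5 - o^4 + 11*o^3 - 4*o^2 - 4*o - 3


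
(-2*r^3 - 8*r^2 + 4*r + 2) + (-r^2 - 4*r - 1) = -2*r^3 - 9*r^2 + 1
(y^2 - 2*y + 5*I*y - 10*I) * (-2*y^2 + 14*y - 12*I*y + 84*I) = -2*y^4 + 18*y^3 - 22*I*y^3 + 32*y^2 + 198*I*y^2 - 540*y - 308*I*y + 840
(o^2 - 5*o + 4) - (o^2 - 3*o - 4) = 8 - 2*o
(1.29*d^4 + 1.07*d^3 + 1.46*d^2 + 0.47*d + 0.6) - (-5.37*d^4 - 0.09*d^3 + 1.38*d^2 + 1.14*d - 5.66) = 6.66*d^4 + 1.16*d^3 + 0.0800000000000001*d^2 - 0.67*d + 6.26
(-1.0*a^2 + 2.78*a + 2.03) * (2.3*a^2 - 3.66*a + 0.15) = -2.3*a^4 + 10.054*a^3 - 5.6558*a^2 - 7.0128*a + 0.3045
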